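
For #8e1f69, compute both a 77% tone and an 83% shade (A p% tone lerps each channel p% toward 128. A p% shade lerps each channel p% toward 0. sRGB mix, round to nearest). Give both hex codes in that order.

#8e1f69 is rgb(142, 31, 105).
77% tone:
  R: 142 − 10.78 = 131.22 → 131
  G: 31 + 0.77×(128−31) = 31 + 74.69 = 105.69 → 106
  B: 105 + 0.77×(128−105) = 105 + 17.71 = 122.71 → 123
  → #836a7b
83% shade:
  R: 142 + 0.83×(0−142) = 142 − 117.86 = 24.14 → 24
  G: 31 − 25.73 = 5.27 → 5
  B: 105 − 87.15 = 17.85 → 18
  → #180512

#836a7b, #180512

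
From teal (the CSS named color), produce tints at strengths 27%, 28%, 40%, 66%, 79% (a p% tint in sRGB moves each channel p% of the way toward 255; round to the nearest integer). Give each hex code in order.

CSS teal is rgb(0, 128, 128).
27%: (0 + 68.85 = 68.85→69, 128 + 34.29 = 162.29→162, 128 + 34.29 = 162.29→162) → #45A2A2
28%: (0 + 71.4 = 71.4→71, 128 + 35.56 = 163.56→164, 128 + 35.56 = 163.56→164) → #47A4A4
40%: (0 + 102 = 102→102, 128 + 50.8 = 178.8→179, 128 + 50.8 = 178.8→179) → #66B3B3
66%: (0 + 168.3 = 168.3→168, 128 + 83.82 = 211.82→212, 128 + 83.82 = 211.82→212) → #A8D4D4
79%: (0 + 201.45 = 201.45→201, 128 + 100.33 = 228.33→228, 128 + 100.33 = 228.33→228) → #C9E4E4

#45A2A2, #47A4A4, #66B3B3, #A8D4D4, #C9E4E4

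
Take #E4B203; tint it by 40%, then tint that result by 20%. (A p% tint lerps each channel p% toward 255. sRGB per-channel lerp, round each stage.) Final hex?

#E4B203 is rgb(228, 178, 3).
A 40% tint moves each channel 40% toward 255:
  R: 228 + 10.8 = 238.8 → 239
  G: 178 + 0.4×(255−178) = 178 + 30.8 = 208.8 → 209
  B: 3 + 100.8 = 103.8 → 104
After the tint: rgb(239, 209, 104) = #EFD168.
A 20% tint moves each channel 20% toward 255:
  R: 239 + 0.2×(255−239) = 239 + 3.2 = 242.2 → 242
  G: 209 + 0.2×(255−209) = 209 + 9.2 = 218.2 → 218
  B: 104 + 30.2 = 134.2 → 134
rgb(242, 218, 134) = #F2DA86.

#F2DA86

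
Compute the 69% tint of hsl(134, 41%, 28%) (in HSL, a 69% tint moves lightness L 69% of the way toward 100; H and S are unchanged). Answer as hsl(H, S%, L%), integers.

hsl(134, 41%, 78%)

L moves 69% from 28 toward 100: 28 + 49.68 = 77.68 → 78.
H and S are unchanged.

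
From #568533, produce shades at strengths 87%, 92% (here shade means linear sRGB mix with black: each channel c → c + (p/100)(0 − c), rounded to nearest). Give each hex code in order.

#0b1107, #070b04

#568533 is rgb(86, 133, 51).
87%: (86 − 74.82 = 11.18→11, 133 − 115.71 = 17.29→17, 51 − 44.37 = 6.63→7) → #0b1107
92%: (86 − 79.12 = 6.88→7, 133 − 122.36 = 10.64→11, 51 − 46.92 = 4.08→4) → #070b04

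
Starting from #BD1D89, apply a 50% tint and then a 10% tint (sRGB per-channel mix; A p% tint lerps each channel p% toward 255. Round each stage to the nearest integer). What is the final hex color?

#BD1D89 is rgb(189, 29, 137).
A 50% tint moves each channel 50% toward 255:
  R: 189 + 0.5×(255−189) = 189 + 33 = 222 → 222
  G: 29 + 0.5×(255−29) = 29 + 113 = 142 → 142
  B: 137 + 0.5×(255−137) = 137 + 59 = 196 → 196
After the tint: rgb(222, 142, 196) = #DE8EC4.
Lerp each channel 10% toward 255:
  R: 222 + 0.1×(255−222) = 222 + 3.3 = 225.3 → 225
  G: 142 + 11.3 = 153.3 → 153
  B: 196 + 0.1×(255−196) = 196 + 5.9 = 201.9 → 202
rgb(225, 153, 202) = #E199CA.

#E199CA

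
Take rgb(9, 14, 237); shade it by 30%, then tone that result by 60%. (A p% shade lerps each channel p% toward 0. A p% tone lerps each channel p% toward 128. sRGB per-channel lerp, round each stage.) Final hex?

#4f518f

A 30% shade moves each channel 30% toward 0:
  R: 9 + 0.3×(0−9) = 9 − 2.7 = 6.3 → 6
  G: 14 − 4.2 = 9.8 → 10
  B: 237 + 0.3×(0−237) = 237 − 71.1 = 165.9 → 166
After the shade: rgb(6, 10, 166) = #060aa6.
A 60% tone moves each channel 60% toward 128:
  R: 6 + 0.6×(128−6) = 6 + 73.2 = 79.2 → 79
  G: 10 + 0.6×(128−10) = 10 + 70.8 = 80.8 → 81
  B: 166 − 22.8 = 143.2 → 143
rgb(79, 81, 143) = #4f518f.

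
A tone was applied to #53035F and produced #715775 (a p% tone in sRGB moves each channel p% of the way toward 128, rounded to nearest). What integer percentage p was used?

67%

#53035F is rgb(83, 3, 95); #715775 is rgb(113, 87, 117).
On the G channel (widest range): 87 ≈ 3 + (p/100)(128 − 3), so p ≈ 100×(87 − 3)/(128 − 3) = 8400/125 = 67.20.
p = 67 reproduces all three channels after rounding.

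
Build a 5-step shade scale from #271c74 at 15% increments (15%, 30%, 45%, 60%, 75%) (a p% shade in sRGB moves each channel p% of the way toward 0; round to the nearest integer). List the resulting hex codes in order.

#211863, #1b1451, #150f40, #100b2e, #0a071d

#271c74 is rgb(39, 28, 116).
15%: (39 − 5.85 = 33.15→33, 28 − 4.2 = 23.8→24, 116 − 17.4 = 98.6→99) → #211863
30%: (39 − 11.7 = 27.3→27, 28 − 8.4 = 19.6→20, 116 − 34.8 = 81.2→81) → #1b1451
45%: (39 − 17.55 = 21.45→21, 28 − 12.6 = 15.4→15, 116 − 52.2 = 63.8→64) → #150f40
60%: (39 − 23.4 = 15.6→16, 28 − 16.8 = 11.2→11, 116 − 69.6 = 46.4→46) → #100b2e
75%: (39 − 29.25 = 9.75→10, 28 − 21 = 7→7, 116 − 87 = 29→29) → #0a071d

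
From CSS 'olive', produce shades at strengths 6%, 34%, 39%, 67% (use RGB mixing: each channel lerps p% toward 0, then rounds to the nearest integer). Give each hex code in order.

#787800, #545400, #4E4E00, #2A2A00

CSS olive is rgb(128, 128, 0).
6%: (128 − 7.68 = 120.32→120, 128 − 7.68 = 120.32→120, 0→0) → #787800
34%: (128 − 43.52 = 84.48→84, 128 − 43.52 = 84.48→84, 0→0) → #545400
39%: (128 − 49.92 = 78.08→78, 128 − 49.92 = 78.08→78, 0→0) → #4E4E00
67%: (128 − 85.76 = 42.24→42, 128 − 85.76 = 42.24→42, 0→0) → #2A2A00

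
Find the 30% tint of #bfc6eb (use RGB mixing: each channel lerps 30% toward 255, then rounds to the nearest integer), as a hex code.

#bfc6eb is rgb(191, 198, 235).
Lerp each channel 30% toward 255:
  R: 191 + 0.3×(255−191) = 191 + 19.2 = 210.2 → 210
  G: 198 + 0.3×(255−198) = 198 + 17.1 = 215.1 → 215
  B: 235 + 0.3×(255−235) = 235 + 6 = 241 → 241
rgb(210, 215, 241) = #d2d7f1.

#d2d7f1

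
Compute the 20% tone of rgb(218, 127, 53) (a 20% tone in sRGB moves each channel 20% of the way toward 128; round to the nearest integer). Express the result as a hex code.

A 20% tone moves each channel 20% toward 128:
  R: 218 − 18 = 200 → 200
  G: 127 + 0.2×(128−127) = 127 + 0.2 = 127.2 → 127
  B: 53 + 15 = 68 → 68
rgb(200, 127, 68) = #c87f44.

#c87f44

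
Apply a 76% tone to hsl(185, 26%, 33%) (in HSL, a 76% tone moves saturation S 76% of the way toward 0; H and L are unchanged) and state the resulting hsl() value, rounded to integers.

hsl(185, 6%, 33%)

S moves 76% from 26 toward 0: 26 − 19.76 = 6.24 → 6.
H and L are unchanged.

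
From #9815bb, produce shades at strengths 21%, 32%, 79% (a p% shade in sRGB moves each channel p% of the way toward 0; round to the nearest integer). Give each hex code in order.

#9815bb is rgb(152, 21, 187).
21%: (152 − 31.92 = 120.08→120, 21 − 4.41 = 16.59→17, 187 − 39.27 = 147.73→148) → #781194
32%: (152 − 48.64 = 103.36→103, 21 − 6.72 = 14.28→14, 187 − 59.84 = 127.16→127) → #670e7f
79%: (152 − 120.08 = 31.92→32, 21 − 16.59 = 4.41→4, 187 − 147.73 = 39.27→39) → #200427

#781194, #670e7f, #200427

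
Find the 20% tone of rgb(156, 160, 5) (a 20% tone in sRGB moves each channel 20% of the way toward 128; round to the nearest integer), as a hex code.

#969a1e

Per channel, c → c + 0.2(128 − c):
  R: 156 + 0.2×(128−156) = 156 − 5.6 = 150.4 → 150
  G: 160 − 6.4 = 153.6 → 154
  B: 5 + 24.6 = 29.6 → 30
rgb(150, 154, 30) = #969a1e.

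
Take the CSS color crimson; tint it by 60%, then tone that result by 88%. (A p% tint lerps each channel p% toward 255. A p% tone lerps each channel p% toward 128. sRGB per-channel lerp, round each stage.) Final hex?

CSS crimson is rgb(220, 20, 60).
Per channel, c → c + 0.6(255 − c):
  R: 220 + 0.6×(255−220) = 220 + 21 = 241 → 241
  G: 20 + 0.6×(255−20) = 20 + 141 = 161 → 161
  B: 60 + 0.6×(255−60) = 60 + 117 = 177 → 177
After the tint: rgb(241, 161, 177) = #F1A1B1.
An 88% tone moves each channel 88% toward 128:
  R: 241 − 99.44 = 141.56 → 142
  G: 161 − 29.04 = 131.96 → 132
  B: 177 − 43.12 = 133.88 → 134
rgb(142, 132, 134) = #8E8486.

#8E8486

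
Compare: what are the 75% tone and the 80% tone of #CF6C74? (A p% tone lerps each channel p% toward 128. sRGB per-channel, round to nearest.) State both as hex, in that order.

#947B7D, #907C7E

#CF6C74 is rgb(207, 108, 116).
75% tone:
  R: 207 + 0.75×(128−207) = 207 − 59.25 = 147.75 → 148
  G: 108 + 15 = 123 → 123
  B: 116 + 9 = 125 → 125
  → #947B7D
80% tone:
  R: 207 − 63.2 = 143.8 → 144
  G: 108 + 0.8×(128−108) = 108 + 16 = 124 → 124
  B: 116 + 9.6 = 125.6 → 126
  → #907C7E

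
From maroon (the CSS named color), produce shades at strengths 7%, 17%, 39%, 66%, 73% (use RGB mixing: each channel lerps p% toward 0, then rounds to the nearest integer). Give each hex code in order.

CSS maroon is rgb(128, 0, 0).
7%: (128 − 8.96 = 119.04→119, 0→0, 0→0) → #770000
17%: (128 − 21.76 = 106.24→106, 0→0, 0→0) → #6A0000
39%: (128 − 49.92 = 78.08→78, 0→0, 0→0) → #4E0000
66%: (128 − 84.48 = 43.52→44, 0→0, 0→0) → #2C0000
73%: (128 − 93.44 = 34.56→35, 0→0, 0→0) → #230000

#770000, #6A0000, #4E0000, #2C0000, #230000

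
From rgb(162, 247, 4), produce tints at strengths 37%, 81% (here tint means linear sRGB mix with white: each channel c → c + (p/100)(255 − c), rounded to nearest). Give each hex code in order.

37%: (162 + 34.41 = 196.41→196, 247 + 2.96 = 249.96→250, 4 + 92.87 = 96.87→97) → #c4fa61
81%: (162 + 75.33 = 237.33→237, 247 + 6.48 = 253.48→253, 4 + 203.31 = 207.31→207) → #edfdcf

#c4fa61, #edfdcf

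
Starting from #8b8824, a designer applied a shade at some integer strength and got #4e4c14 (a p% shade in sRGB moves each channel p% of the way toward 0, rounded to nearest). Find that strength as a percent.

44%

#8b8824 is rgb(139, 136, 36); #4e4c14 is rgb(78, 76, 20).
On the R channel (widest range): 78 ≈ 139 + (p/100)(0 − 139), so p ≈ 100×(78 − 139)/(0 − 139) = -6100/-139 = 43.88.
p = 44 reproduces all three channels after rounding.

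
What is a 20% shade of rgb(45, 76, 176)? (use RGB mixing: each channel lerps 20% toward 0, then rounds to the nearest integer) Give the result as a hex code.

Lerp each channel 20% toward 0:
  R: 45 + 0.2×(0−45) = 45 − 9 = 36 → 36
  G: 76 + 0.2×(0−76) = 76 − 15.2 = 60.8 → 61
  B: 176 − 35.2 = 140.8 → 141
rgb(36, 61, 141) = #243D8D.

#243D8D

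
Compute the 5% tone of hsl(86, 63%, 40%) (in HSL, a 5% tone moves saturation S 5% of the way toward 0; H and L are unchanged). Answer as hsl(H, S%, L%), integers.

hsl(86, 60%, 40%)

S moves 5% from 63 toward 0: 63 − 3.15 = 59.85 → 60.
H and L are unchanged.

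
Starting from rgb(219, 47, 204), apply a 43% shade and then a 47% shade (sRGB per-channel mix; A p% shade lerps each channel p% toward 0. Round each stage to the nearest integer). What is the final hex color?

Lerp each channel 43% toward 0:
  R: 219 + 0.43×(0−219) = 219 − 94.17 = 124.83 → 125
  G: 47 + 0.43×(0−47) = 47 − 20.21 = 26.79 → 27
  B: 204 + 0.43×(0−204) = 204 − 87.72 = 116.28 → 116
After the shade: rgb(125, 27, 116) = #7D1B74.
Per channel, c → c + 0.47(0 − c):
  R: 125 − 58.75 = 66.25 → 66
  G: 27 − 12.69 = 14.31 → 14
  B: 116 + 0.47×(0−116) = 116 − 54.52 = 61.48 → 61
rgb(66, 14, 61) = #420E3D.

#420E3D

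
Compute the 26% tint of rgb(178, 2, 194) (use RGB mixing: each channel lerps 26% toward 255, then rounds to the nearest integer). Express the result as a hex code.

Lerp each channel 26% toward 255:
  R: 178 + 0.26×(255−178) = 178 + 20.02 = 198.02 → 198
  G: 2 + 65.78 = 67.78 → 68
  B: 194 + 15.86 = 209.86 → 210
rgb(198, 68, 210) = #C644D2.

#C644D2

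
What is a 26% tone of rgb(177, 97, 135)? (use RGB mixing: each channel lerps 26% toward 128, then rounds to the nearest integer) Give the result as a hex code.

A 26% tone moves each channel 26% toward 128:
  R: 177 − 12.74 = 164.26 → 164
  G: 97 + 0.26×(128−97) = 97 + 8.06 = 105.06 → 105
  B: 135 + 0.26×(128−135) = 135 − 1.82 = 133.18 → 133
rgb(164, 105, 133) = #A46985.

#A46985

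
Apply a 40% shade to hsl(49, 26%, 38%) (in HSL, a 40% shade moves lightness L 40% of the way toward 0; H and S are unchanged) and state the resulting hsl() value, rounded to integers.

L moves 40% from 38 toward 0: 38 − 15.2 = 22.8 → 23.
H and S are unchanged.

hsl(49, 26%, 23%)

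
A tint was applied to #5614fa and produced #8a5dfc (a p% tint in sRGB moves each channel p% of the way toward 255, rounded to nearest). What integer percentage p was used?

31%

#5614fa is rgb(86, 20, 250); #8a5dfc is rgb(138, 93, 252).
On the G channel (widest range): 93 ≈ 20 + (p/100)(255 − 20), so p ≈ 100×(93 − 20)/(255 − 20) = 7300/235 = 31.06.
p = 31 reproduces all three channels after rounding.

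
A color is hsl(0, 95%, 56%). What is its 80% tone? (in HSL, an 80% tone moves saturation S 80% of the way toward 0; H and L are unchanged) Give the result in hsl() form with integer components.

hsl(0, 19%, 56%)

S moves 80% from 95 toward 0: 95 − 76 = 19 → 19.
H and L are unchanged.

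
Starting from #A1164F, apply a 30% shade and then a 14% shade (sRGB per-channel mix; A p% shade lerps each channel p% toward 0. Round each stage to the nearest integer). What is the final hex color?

#A1164F is rgb(161, 22, 79).
A 30% shade moves each channel 30% toward 0:
  R: 161 − 48.3 = 112.7 → 113
  G: 22 + 0.3×(0−22) = 22 − 6.6 = 15.4 → 15
  B: 79 + 0.3×(0−79) = 79 − 23.7 = 55.3 → 55
After the shade: rgb(113, 15, 55) = #710F37.
Per channel, c → c + 0.14(0 − c):
  R: 113 + 0.14×(0−113) = 113 − 15.82 = 97.18 → 97
  G: 15 − 2.1 = 12.9 → 13
  B: 55 + 0.14×(0−55) = 55 − 7.7 = 47.3 → 47
rgb(97, 13, 47) = #610D2F.

#610D2F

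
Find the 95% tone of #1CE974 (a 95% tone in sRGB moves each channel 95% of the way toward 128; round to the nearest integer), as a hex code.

#1CE974 is rgb(28, 233, 116).
Per channel, c → c + 0.95(128 − c):
  R: 28 + 95 = 123 → 123
  G: 233 + 0.95×(128−233) = 233 − 99.75 = 133.25 → 133
  B: 116 + 11.4 = 127.4 → 127
rgb(123, 133, 127) = #7B857F.

#7B857F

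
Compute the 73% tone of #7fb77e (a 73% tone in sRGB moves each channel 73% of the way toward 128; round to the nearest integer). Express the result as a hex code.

#808f7f

#7fb77e is rgb(127, 183, 126).
Lerp each channel 73% toward 128:
  R: 127 + 0.73 = 127.73 → 128
  G: 183 + 0.73×(128−183) = 183 − 40.15 = 142.85 → 143
  B: 126 + 0.73×(128−126) = 126 + 1.46 = 127.46 → 127
rgb(128, 143, 127) = #808f7f.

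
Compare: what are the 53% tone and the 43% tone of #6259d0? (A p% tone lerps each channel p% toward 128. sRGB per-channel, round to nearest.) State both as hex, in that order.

#6259d0 is rgb(98, 89, 208).
53% tone:
  R: 98 + 0.53×(128−98) = 98 + 15.9 = 113.9 → 114
  G: 89 + 0.53×(128−89) = 89 + 20.67 = 109.67 → 110
  B: 208 + 0.53×(128−208) = 208 − 42.4 = 165.6 → 166
  → #726ea6
43% tone:
  R: 98 + 12.9 = 110.9 → 111
  G: 89 + 0.43×(128−89) = 89 + 16.77 = 105.77 → 106
  B: 208 − 34.4 = 173.6 → 174
  → #6f6aae

#726ea6, #6f6aae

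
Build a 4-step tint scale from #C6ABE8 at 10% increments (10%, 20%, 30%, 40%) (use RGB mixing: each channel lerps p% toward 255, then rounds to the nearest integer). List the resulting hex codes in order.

#CCB3EA, #D1BCED, #D7C4EF, #DDCDF1

#C6ABE8 is rgb(198, 171, 232).
10%: (198 + 5.7 = 203.7→204, 171 + 8.4 = 179.4→179, 232 + 2.3 = 234.3→234) → #CCB3EA
20%: (198 + 11.4 = 209.4→209, 171 + 16.8 = 187.8→188, 232 + 4.6 = 236.6→237) → #D1BCED
30%: (198 + 17.1 = 215.1→215, 171 + 25.2 = 196.2→196, 232 + 6.9 = 238.9→239) → #D7C4EF
40%: (198 + 22.8 = 220.8→221, 171 + 33.6 = 204.6→205, 232 + 9.2 = 241.2→241) → #DDCDF1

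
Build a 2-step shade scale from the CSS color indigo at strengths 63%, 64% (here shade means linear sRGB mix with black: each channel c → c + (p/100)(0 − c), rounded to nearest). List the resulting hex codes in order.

#1C0030, #1B002F

CSS indigo is rgb(75, 0, 130).
63%: (75 − 47.25 = 27.75→28, 0→0, 130 − 81.9 = 48.1→48) → #1C0030
64%: (75 − 48 = 27→27, 0→0, 130 − 83.2 = 46.8→47) → #1B002F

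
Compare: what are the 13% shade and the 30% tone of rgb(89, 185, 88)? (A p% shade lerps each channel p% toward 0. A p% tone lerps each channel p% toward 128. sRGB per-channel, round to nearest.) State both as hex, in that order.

13% shade:
  R: 89 + 0.13×(0−89) = 89 − 11.57 = 77.43 → 77
  G: 185 + 0.13×(0−185) = 185 − 24.05 = 160.95 → 161
  B: 88 + 0.13×(0−88) = 88 − 11.44 = 76.56 → 77
  → #4da14d
30% tone:
  R: 89 + 0.3×(128−89) = 89 + 11.7 = 100.7 → 101
  G: 185 + 0.3×(128−185) = 185 − 17.1 = 167.9 → 168
  B: 88 + 0.3×(128−88) = 88 + 12 = 100 → 100
  → #65a864

#4da14d, #65a864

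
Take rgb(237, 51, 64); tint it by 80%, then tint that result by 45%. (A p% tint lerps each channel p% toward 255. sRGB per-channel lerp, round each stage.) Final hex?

#fde8ea

An 80% tint moves each channel 80% toward 255:
  R: 237 + 0.8×(255−237) = 237 + 14.4 = 251.4 → 251
  G: 51 + 163.2 = 214.2 → 214
  B: 64 + 0.8×(255−64) = 64 + 152.8 = 216.8 → 217
After the tint: rgb(251, 214, 217) = #fbd6d9.
A 45% tint moves each channel 45% toward 255:
  R: 251 + 0.45×(255−251) = 251 + 1.8 = 252.8 → 253
  G: 214 + 0.45×(255−214) = 214 + 18.45 = 232.45 → 232
  B: 217 + 17.1 = 234.1 → 234
rgb(253, 232, 234) = #fde8ea.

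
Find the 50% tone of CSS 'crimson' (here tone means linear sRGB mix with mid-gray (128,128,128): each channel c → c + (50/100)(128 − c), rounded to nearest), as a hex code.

CSS crimson is rgb(220, 20, 60).
A 50% tone moves each channel 50% toward 128:
  R: 220 + 0.5×(128−220) = 220 − 46 = 174 → 174
  G: 20 + 0.5×(128−20) = 20 + 54 = 74 → 74
  B: 60 + 34 = 94 → 94
rgb(174, 74, 94) = #AE4A5E.

#AE4A5E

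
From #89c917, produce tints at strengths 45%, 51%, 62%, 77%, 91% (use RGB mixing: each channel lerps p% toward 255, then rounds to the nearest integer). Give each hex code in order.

#89c917 is rgb(137, 201, 23).
45%: (137 + 53.1 = 190.1→190, 201 + 24.3 = 225.3→225, 23 + 104.4 = 127.4→127) → #bee17f
51%: (137 + 60.18 = 197.18→197, 201 + 27.54 = 228.54→229, 23 + 118.32 = 141.32→141) → #c5e58d
62%: (137 + 73.16 = 210.16→210, 201 + 33.48 = 234.48→234, 23 + 143.84 = 166.84→167) → #d2eaa7
77%: (137 + 90.86 = 227.86→228, 201 + 41.58 = 242.58→243, 23 + 178.64 = 201.64→202) → #e4f3ca
91%: (137 + 107.38 = 244.38→244, 201 + 49.14 = 250.14→250, 23 + 211.12 = 234.12→234) → #f4faea

#bee17f, #c5e58d, #d2eaa7, #e4f3ca, #f4faea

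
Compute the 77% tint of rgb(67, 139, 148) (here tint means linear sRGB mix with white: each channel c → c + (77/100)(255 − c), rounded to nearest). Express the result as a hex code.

#D4E4E6

Per channel, c → c + 0.77(255 − c):
  R: 67 + 0.77×(255−67) = 67 + 144.76 = 211.76 → 212
  G: 139 + 0.77×(255−139) = 139 + 89.32 = 228.32 → 228
  B: 148 + 82.39 = 230.39 → 230
rgb(212, 228, 230) = #D4E4E6.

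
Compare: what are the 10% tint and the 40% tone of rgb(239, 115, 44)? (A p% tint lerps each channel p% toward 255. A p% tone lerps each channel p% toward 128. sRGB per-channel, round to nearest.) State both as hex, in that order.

#f18141, #c3784e

10% tint:
  R: 239 + 0.1×(255−239) = 239 + 1.6 = 240.6 → 241
  G: 115 + 14 = 129 → 129
  B: 44 + 21.1 = 65.1 → 65
  → #f18141
40% tone:
  R: 239 − 44.4 = 194.6 → 195
  G: 115 + 5.2 = 120.2 → 120
  B: 44 + 0.4×(128−44) = 44 + 33.6 = 77.6 → 78
  → #c3784e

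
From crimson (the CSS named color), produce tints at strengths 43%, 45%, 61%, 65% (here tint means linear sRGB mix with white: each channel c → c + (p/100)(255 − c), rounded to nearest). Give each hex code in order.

#EB7990, #EC7E94, #F1A3B3, #F3ADBB

CSS crimson is rgb(220, 20, 60).
43%: (220 + 15.05 = 235.05→235, 20 + 101.05 = 121.05→121, 60 + 83.85 = 143.85→144) → #EB7990
45%: (220 + 15.75 = 235.75→236, 20 + 105.75 = 125.75→126, 60 + 87.75 = 147.75→148) → #EC7E94
61%: (220 + 21.35 = 241.35→241, 20 + 143.35 = 163.35→163, 60 + 118.95 = 178.95→179) → #F1A3B3
65%: (220 + 22.75 = 242.75→243, 20 + 152.75 = 172.75→173, 60 + 126.75 = 186.75→187) → #F3ADBB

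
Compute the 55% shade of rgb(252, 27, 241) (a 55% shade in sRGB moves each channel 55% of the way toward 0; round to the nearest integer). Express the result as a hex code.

Lerp each channel 55% toward 0:
  R: 252 − 138.6 = 113.4 → 113
  G: 27 + 0.55×(0−27) = 27 − 14.85 = 12.15 → 12
  B: 241 − 132.55 = 108.45 → 108
rgb(113, 12, 108) = #710C6C.

#710C6C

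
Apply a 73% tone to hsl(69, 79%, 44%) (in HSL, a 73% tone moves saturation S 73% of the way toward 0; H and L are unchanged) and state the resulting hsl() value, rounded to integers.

hsl(69, 21%, 44%)

S moves 73% from 79 toward 0: 79 − 57.67 = 21.33 → 21.
H and L are unchanged.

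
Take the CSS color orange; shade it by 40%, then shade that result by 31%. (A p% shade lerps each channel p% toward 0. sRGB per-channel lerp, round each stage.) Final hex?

#6A4400

CSS orange is rgb(255, 165, 0).
Per channel, c → c + 0.4(0 − c):
  R: 255 + 0.4×(0−255) = 255 − 102 = 153 → 153
  G: 165 − 66 = 99 → 99
  B: 0 + 0 = 0 → 0
After the shade: rgb(153, 99, 0) = #996300.
A 31% shade moves each channel 31% toward 0:
  R: 153 + 0.31×(0−153) = 153 − 47.43 = 105.57 → 106
  G: 99 + 0.31×(0−99) = 99 − 30.69 = 68.31 → 68
  B: 0 + 0.31×(0−0) = 0 + 0 = 0 → 0
rgb(106, 68, 0) = #6A4400.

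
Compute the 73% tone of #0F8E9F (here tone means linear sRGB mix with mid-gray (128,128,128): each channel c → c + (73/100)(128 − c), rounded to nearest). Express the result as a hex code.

#618488

#0F8E9F is rgb(15, 142, 159).
Per channel, c → c + 0.73(128 − c):
  R: 15 + 82.49 = 97.49 → 97
  G: 142 + 0.73×(128−142) = 142 − 10.22 = 131.78 → 132
  B: 159 − 22.63 = 136.37 → 136
rgb(97, 132, 136) = #618488.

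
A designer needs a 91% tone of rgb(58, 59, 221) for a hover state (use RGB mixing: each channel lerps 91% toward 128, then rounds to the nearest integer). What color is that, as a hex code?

Per channel, c → c + 0.91(128 − c):
  R: 58 + 63.7 = 121.7 → 122
  G: 59 + 0.91×(128−59) = 59 + 62.79 = 121.79 → 122
  B: 221 − 84.63 = 136.37 → 136
rgb(122, 122, 136) = #7A7A88.

#7A7A88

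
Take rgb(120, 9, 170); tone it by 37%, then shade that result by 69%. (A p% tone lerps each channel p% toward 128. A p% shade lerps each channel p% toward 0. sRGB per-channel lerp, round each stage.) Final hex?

#261030

Per channel, c → c + 0.37(128 − c):
  R: 120 + 2.96 = 122.96 → 123
  G: 9 + 0.37×(128−9) = 9 + 44.03 = 53.03 → 53
  B: 170 − 15.54 = 154.46 → 154
After the tone: rgb(123, 53, 154) = #7B359A.
A 69% shade moves each channel 69% toward 0:
  R: 123 − 84.87 = 38.13 → 38
  G: 53 + 0.69×(0−53) = 53 − 36.57 = 16.43 → 16
  B: 154 + 0.69×(0−154) = 154 − 106.26 = 47.74 → 48
rgb(38, 16, 48) = #261030.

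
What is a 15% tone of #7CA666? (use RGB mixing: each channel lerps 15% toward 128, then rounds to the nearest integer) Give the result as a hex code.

#7CA666 is rgb(124, 166, 102).
A 15% tone moves each channel 15% toward 128:
  R: 124 + 0.15×(128−124) = 124 + 0.6 = 124.6 → 125
  G: 166 − 5.7 = 160.3 → 160
  B: 102 + 0.15×(128−102) = 102 + 3.9 = 105.9 → 106
rgb(125, 160, 106) = #7DA06A.

#7DA06A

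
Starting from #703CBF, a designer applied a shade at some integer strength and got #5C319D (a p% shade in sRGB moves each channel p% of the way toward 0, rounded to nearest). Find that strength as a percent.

#703CBF is rgb(112, 60, 191); #5C319D is rgb(92, 49, 157).
On the B channel (widest range): 157 ≈ 191 + (p/100)(0 − 191), so p ≈ 100×(157 − 191)/(0 − 191) = -3400/-191 = 17.80.
p = 18 reproduces all three channels after rounding.

18%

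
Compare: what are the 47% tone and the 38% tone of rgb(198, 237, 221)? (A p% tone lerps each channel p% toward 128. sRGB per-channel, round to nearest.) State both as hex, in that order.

47% tone:
  R: 198 + 0.47×(128−198) = 198 − 32.9 = 165.1 → 165
  G: 237 + 0.47×(128−237) = 237 − 51.23 = 185.77 → 186
  B: 221 + 0.47×(128−221) = 221 − 43.71 = 177.29 → 177
  → #a5bab1
38% tone:
  R: 198 − 26.6 = 171.4 → 171
  G: 237 − 41.42 = 195.58 → 196
  B: 221 + 0.38×(128−221) = 221 − 35.34 = 185.66 → 186
  → #abc4ba

#a5bab1, #abc4ba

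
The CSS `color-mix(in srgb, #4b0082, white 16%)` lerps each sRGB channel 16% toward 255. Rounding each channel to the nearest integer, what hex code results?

#682996

#4b0082 is rgb(75, 0, 130).
A 16% tint moves each channel 16% toward 255:
  R: 75 + 0.16×(255−75) = 75 + 28.8 = 103.8 → 104
  G: 0 + 0.16×(255−0) = 0 + 40.8 = 40.8 → 41
  B: 130 + 20 = 150 → 150
rgb(104, 41, 150) = #682996.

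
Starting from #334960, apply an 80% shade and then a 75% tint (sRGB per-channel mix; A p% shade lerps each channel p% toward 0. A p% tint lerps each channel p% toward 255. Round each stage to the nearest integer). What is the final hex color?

#334960 is rgb(51, 73, 96).
An 80% shade moves each channel 80% toward 0:
  R: 51 + 0.8×(0−51) = 51 − 40.8 = 10.2 → 10
  G: 73 − 58.4 = 14.6 → 15
  B: 96 − 76.8 = 19.2 → 19
After the shade: rgb(10, 15, 19) = #0a0f13.
Lerp each channel 75% toward 255:
  R: 10 + 0.75×(255−10) = 10 + 183.75 = 193.75 → 194
  G: 15 + 180 = 195 → 195
  B: 19 + 177 = 196 → 196
rgb(194, 195, 196) = #c2c3c4.

#c2c3c4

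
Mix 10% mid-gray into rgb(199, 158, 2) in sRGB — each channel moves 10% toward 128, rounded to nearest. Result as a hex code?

#c09b0f

Per channel, c → c + 0.1(128 − c):
  R: 199 − 7.1 = 191.9 → 192
  G: 158 − 3 = 155 → 155
  B: 2 + 12.6 = 14.6 → 15
rgb(192, 155, 15) = #c09b0f.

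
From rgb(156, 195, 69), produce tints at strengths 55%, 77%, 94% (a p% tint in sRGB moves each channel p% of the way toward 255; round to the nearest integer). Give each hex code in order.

55%: (156 + 54.45 = 210.45→210, 195 + 33 = 228→228, 69 + 102.3 = 171.3→171) → #D2E4AB
77%: (156 + 76.23 = 232.23→232, 195 + 46.2 = 241.2→241, 69 + 143.22 = 212.22→212) → #E8F1D4
94%: (156 + 93.06 = 249.06→249, 195 + 56.4 = 251.4→251, 69 + 174.84 = 243.84→244) → #F9FBF4

#D2E4AB, #E8F1D4, #F9FBF4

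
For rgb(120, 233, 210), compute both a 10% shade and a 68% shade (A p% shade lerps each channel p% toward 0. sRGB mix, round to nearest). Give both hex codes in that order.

#6CD2BD, #264B43

10% shade:
  R: 120 + 0.1×(0−120) = 120 − 12 = 108 → 108
  G: 233 + 0.1×(0−233) = 233 − 23.3 = 209.7 → 210
  B: 210 + 0.1×(0−210) = 210 − 21 = 189 → 189
  → #6CD2BD
68% shade:
  R: 120 + 0.68×(0−120) = 120 − 81.6 = 38.4 → 38
  G: 233 − 158.44 = 74.56 → 75
  B: 210 + 0.68×(0−210) = 210 − 142.8 = 67.2 → 67
  → #264B43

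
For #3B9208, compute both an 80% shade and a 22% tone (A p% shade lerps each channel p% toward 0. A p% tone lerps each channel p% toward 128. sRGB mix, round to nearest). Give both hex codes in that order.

#0C1D02, #4A8E22

#3B9208 is rgb(59, 146, 8).
80% shade:
  R: 59 + 0.8×(0−59) = 59 − 47.2 = 11.8 → 12
  G: 146 − 116.8 = 29.2 → 29
  B: 8 + 0.8×(0−8) = 8 − 6.4 = 1.6 → 2
  → #0C1D02
22% tone:
  R: 59 + 0.22×(128−59) = 59 + 15.18 = 74.18 → 74
  G: 146 − 3.96 = 142.04 → 142
  B: 8 + 0.22×(128−8) = 8 + 26.4 = 34.4 → 34
  → #4A8E22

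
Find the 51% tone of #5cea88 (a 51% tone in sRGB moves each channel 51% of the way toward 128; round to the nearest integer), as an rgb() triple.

rgb(110, 180, 132)

#5cea88 is rgb(92, 234, 136).
Per channel, c → c + 0.51(128 − c):
  R: 92 + 0.51×(128−92) = 92 + 18.36 = 110.36 → 110
  G: 234 + 0.51×(128−234) = 234 − 54.06 = 179.94 → 180
  B: 136 + 0.51×(128−136) = 136 − 4.08 = 131.92 → 132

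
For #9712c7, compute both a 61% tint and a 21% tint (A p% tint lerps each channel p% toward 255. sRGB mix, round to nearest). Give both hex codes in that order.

#9712c7 is rgb(151, 18, 199).
61% tint:
  R: 151 + 0.61×(255−151) = 151 + 63.44 = 214.44 → 214
  G: 18 + 0.61×(255−18) = 18 + 144.57 = 162.57 → 163
  B: 199 + 0.61×(255−199) = 199 + 34.16 = 233.16 → 233
  → #d6a3e9
21% tint:
  R: 151 + 0.21×(255−151) = 151 + 21.84 = 172.84 → 173
  G: 18 + 49.77 = 67.77 → 68
  B: 199 + 0.21×(255−199) = 199 + 11.76 = 210.76 → 211
  → #ad44d3

#d6a3e9, #ad44d3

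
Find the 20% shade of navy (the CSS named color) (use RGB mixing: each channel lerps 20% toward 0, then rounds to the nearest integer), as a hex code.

#000066

CSS navy is rgb(0, 0, 128).
A 20% shade moves each channel 20% toward 0:
  R: 0 + 0.2×(0−0) = 0 + 0 = 0 → 0
  G: 0 + 0.2×(0−0) = 0 + 0 = 0 → 0
  B: 128 + 0.2×(0−128) = 128 − 25.6 = 102.4 → 102
rgb(0, 0, 102) = #000066.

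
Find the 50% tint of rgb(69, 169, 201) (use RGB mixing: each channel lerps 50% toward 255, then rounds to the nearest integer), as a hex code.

#A2D4E4

A 50% tint moves each channel 50% toward 255:
  R: 69 + 93 = 162 → 162
  G: 169 + 43 = 212 → 212
  B: 201 + 27 = 228 → 228
rgb(162, 212, 228) = #A2D4E4.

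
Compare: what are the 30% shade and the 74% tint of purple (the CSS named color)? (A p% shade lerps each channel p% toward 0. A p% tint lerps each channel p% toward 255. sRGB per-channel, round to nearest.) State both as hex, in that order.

#5a005a, #debdde

CSS purple is rgb(128, 0, 128).
30% shade:
  R: 128 − 38.4 = 89.6 → 90
  G: 0 + 0 = 0 → 0
  B: 128 + 0.3×(0−128) = 128 − 38.4 = 89.6 → 90
  → #5a005a
74% tint:
  R: 128 + 93.98 = 221.98 → 222
  G: 0 + 188.7 = 188.7 → 189
  B: 128 + 0.74×(255−128) = 128 + 93.98 = 221.98 → 222
  → #debdde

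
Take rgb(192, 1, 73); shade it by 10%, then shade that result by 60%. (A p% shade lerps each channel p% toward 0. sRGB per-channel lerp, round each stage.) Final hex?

Lerp each channel 10% toward 0:
  R: 192 + 0.1×(0−192) = 192 − 19.2 = 172.8 → 173
  G: 1 − 0.1 = 0.9 → 1
  B: 73 + 0.1×(0−73) = 73 − 7.3 = 65.7 → 66
After the shade: rgb(173, 1, 66) = #ad0142.
Lerp each channel 60% toward 0:
  R: 173 − 103.8 = 69.2 → 69
  G: 1 + 0.6×(0−1) = 1 − 0.6 = 0.4 → 0
  B: 66 − 39.6 = 26.4 → 26
rgb(69, 0, 26) = #45001a.

#45001a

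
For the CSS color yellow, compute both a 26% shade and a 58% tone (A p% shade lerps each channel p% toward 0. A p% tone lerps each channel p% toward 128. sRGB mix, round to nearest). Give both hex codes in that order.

#bdbd00, #b5b54a

CSS yellow is rgb(255, 255, 0).
26% shade:
  R: 255 + 0.26×(0−255) = 255 − 66.3 = 188.7 → 189
  G: 255 − 66.3 = 188.7 → 189
  B: 0 + 0.26×(0−0) = 0 + 0 = 0 → 0
  → #bdbd00
58% tone:
  R: 255 − 73.66 = 181.34 → 181
  G: 255 + 0.58×(128−255) = 255 − 73.66 = 181.34 → 181
  B: 0 + 0.58×(128−0) = 0 + 74.24 = 74.24 → 74
  → #b5b54a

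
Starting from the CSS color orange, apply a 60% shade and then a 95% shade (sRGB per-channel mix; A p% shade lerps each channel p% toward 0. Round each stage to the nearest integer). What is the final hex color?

CSS orange is rgb(255, 165, 0).
A 60% shade moves each channel 60% toward 0:
  R: 255 − 153 = 102 → 102
  G: 165 + 0.6×(0−165) = 165 − 99 = 66 → 66
  B: 0 + 0.6×(0−0) = 0 + 0 = 0 → 0
After the shade: rgb(102, 66, 0) = #664200.
Per channel, c → c + 0.95(0 − c):
  R: 102 − 96.9 = 5.1 → 5
  G: 66 + 0.95×(0−66) = 66 − 62.7 = 3.3 → 3
  B: 0 + 0.95×(0−0) = 0 + 0 = 0 → 0
rgb(5, 3, 0) = #050300.

#050300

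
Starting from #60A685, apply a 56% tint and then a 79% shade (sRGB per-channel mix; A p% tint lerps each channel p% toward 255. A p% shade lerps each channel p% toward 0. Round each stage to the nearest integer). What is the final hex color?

#272D2A

#60A685 is rgb(96, 166, 133).
A 56% tint moves each channel 56% toward 255:
  R: 96 + 89.04 = 185.04 → 185
  G: 166 + 49.84 = 215.84 → 216
  B: 133 + 68.32 = 201.32 → 201
After the tint: rgb(185, 216, 201) = #B9D8C9.
A 79% shade moves each channel 79% toward 0:
  R: 185 − 146.15 = 38.85 → 39
  G: 216 + 0.79×(0−216) = 216 − 170.64 = 45.36 → 45
  B: 201 − 158.79 = 42.21 → 42
rgb(39, 45, 42) = #272D2A.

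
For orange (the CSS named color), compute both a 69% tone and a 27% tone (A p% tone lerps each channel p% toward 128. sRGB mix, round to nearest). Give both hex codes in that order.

#a78b58, #dd9b23

CSS orange is rgb(255, 165, 0).
69% tone:
  R: 255 − 87.63 = 167.37 → 167
  G: 165 − 25.53 = 139.47 → 139
  B: 0 + 0.69×(128−0) = 0 + 88.32 = 88.32 → 88
  → #a78b58
27% tone:
  R: 255 + 0.27×(128−255) = 255 − 34.29 = 220.71 → 221
  G: 165 + 0.27×(128−165) = 165 − 9.99 = 155.01 → 155
  B: 0 + 34.56 = 34.56 → 35
  → #dd9b23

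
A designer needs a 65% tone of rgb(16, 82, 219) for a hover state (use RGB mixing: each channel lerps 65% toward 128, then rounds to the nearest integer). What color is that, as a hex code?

#5970A0

Per channel, c → c + 0.65(128 − c):
  R: 16 + 0.65×(128−16) = 16 + 72.8 = 88.8 → 89
  G: 82 + 0.65×(128−82) = 82 + 29.9 = 111.9 → 112
  B: 219 + 0.65×(128−219) = 219 − 59.15 = 159.85 → 160
rgb(89, 112, 160) = #5970A0.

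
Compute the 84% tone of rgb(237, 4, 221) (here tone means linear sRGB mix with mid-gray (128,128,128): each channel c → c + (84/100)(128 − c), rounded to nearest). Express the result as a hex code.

An 84% tone moves each channel 84% toward 128:
  R: 237 + 0.84×(128−237) = 237 − 91.56 = 145.44 → 145
  G: 4 + 0.84×(128−4) = 4 + 104.16 = 108.16 → 108
  B: 221 − 78.12 = 142.88 → 143
rgb(145, 108, 143) = #916C8F.

#916C8F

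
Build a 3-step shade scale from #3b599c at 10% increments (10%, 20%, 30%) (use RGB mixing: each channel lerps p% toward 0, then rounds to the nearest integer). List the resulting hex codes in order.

#3b599c is rgb(59, 89, 156).
10%: (59 − 5.9 = 53.1→53, 89 − 8.9 = 80.1→80, 156 − 15.6 = 140.4→140) → #35508c
20%: (59 − 11.8 = 47.2→47, 89 − 17.8 = 71.2→71, 156 − 31.2 = 124.8→125) → #2f477d
30%: (59 − 17.7 = 41.3→41, 89 − 26.7 = 62.3→62, 156 − 46.8 = 109.2→109) → #293e6d

#35508c, #2f477d, #293e6d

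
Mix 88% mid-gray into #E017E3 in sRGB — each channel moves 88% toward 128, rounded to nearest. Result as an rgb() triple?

rgb(140, 115, 140)

#E017E3 is rgb(224, 23, 227).
Lerp each channel 88% toward 128:
  R: 224 − 84.48 = 139.52 → 140
  G: 23 + 92.4 = 115.4 → 115
  B: 227 + 0.88×(128−227) = 227 − 87.12 = 139.88 → 140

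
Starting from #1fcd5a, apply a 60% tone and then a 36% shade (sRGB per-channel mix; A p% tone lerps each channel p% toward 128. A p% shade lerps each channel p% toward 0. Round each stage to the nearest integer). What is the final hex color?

#1fcd5a is rgb(31, 205, 90).
Lerp each channel 60% toward 128:
  R: 31 + 0.6×(128−31) = 31 + 58.2 = 89.2 → 89
  G: 205 + 0.6×(128−205) = 205 − 46.2 = 158.8 → 159
  B: 90 + 22.8 = 112.8 → 113
After the tone: rgb(89, 159, 113) = #599f71.
A 36% shade moves each channel 36% toward 0:
  R: 89 + 0.36×(0−89) = 89 − 32.04 = 56.96 → 57
  G: 159 + 0.36×(0−159) = 159 − 57.24 = 101.76 → 102
  B: 113 + 0.36×(0−113) = 113 − 40.68 = 72.32 → 72
rgb(57, 102, 72) = #396648.

#396648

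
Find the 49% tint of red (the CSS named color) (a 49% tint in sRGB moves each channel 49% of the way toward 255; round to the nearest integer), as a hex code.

#FF7D7D

CSS red is rgb(255, 0, 0).
Per channel, c → c + 0.49(255 − c):
  R: 255 + 0.49×(255−255) = 255 + 0 = 255 → 255
  G: 0 + 0.49×(255−0) = 0 + 124.95 = 124.95 → 125
  B: 0 + 124.95 = 124.95 → 125
rgb(255, 125, 125) = #FF7D7D.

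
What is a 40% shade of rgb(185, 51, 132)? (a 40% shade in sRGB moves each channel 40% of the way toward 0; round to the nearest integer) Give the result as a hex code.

#6f1f4f

Per channel, c → c + 0.4(0 − c):
  R: 185 + 0.4×(0−185) = 185 − 74 = 111 → 111
  G: 51 − 20.4 = 30.6 → 31
  B: 132 + 0.4×(0−132) = 132 − 52.8 = 79.2 → 79
rgb(111, 31, 79) = #6f1f4f.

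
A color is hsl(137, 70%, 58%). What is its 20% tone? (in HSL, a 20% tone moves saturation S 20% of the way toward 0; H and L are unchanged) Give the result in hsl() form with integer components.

S moves 20% from 70 toward 0: 70 − 14 = 56 → 56.
H and L are unchanged.

hsl(137, 56%, 58%)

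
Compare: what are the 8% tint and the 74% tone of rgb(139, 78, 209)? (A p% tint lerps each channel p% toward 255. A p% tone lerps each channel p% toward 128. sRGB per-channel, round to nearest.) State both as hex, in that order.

8% tint:
  R: 139 + 9.28 = 148.28 → 148
  G: 78 + 0.08×(255−78) = 78 + 14.16 = 92.16 → 92
  B: 209 + 0.08×(255−209) = 209 + 3.68 = 212.68 → 213
  → #945cd5
74% tone:
  R: 139 − 8.14 = 130.86 → 131
  G: 78 + 0.74×(128−78) = 78 + 37 = 115 → 115
  B: 209 − 59.94 = 149.06 → 149
  → #837395

#945cd5, #837395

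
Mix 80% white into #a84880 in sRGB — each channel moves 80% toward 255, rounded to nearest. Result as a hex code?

#eedae6

#a84880 is rgb(168, 72, 128).
An 80% tint moves each channel 80% toward 255:
  R: 168 + 69.6 = 237.6 → 238
  G: 72 + 0.8×(255−72) = 72 + 146.4 = 218.4 → 218
  B: 128 + 0.8×(255−128) = 128 + 101.6 = 229.6 → 230
rgb(238, 218, 230) = #eedae6.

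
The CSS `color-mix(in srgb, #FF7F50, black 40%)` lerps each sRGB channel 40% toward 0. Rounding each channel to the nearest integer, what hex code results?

#FF7F50 is rgb(255, 127, 80).
A 40% shade moves each channel 40% toward 0:
  R: 255 − 102 = 153 → 153
  G: 127 − 50.8 = 76.2 → 76
  B: 80 − 32 = 48 → 48
rgb(153, 76, 48) = #994C30.

#994C30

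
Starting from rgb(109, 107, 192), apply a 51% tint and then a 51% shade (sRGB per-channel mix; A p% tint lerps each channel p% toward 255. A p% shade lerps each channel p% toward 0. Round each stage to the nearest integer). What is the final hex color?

#5A596E

Per channel, c → c + 0.51(255 − c):
  R: 109 + 74.46 = 183.46 → 183
  G: 107 + 75.48 = 182.48 → 182
  B: 192 + 32.13 = 224.13 → 224
After the tint: rgb(183, 182, 224) = #B7B6E0.
A 51% shade moves each channel 51% toward 0:
  R: 183 + 0.51×(0−183) = 183 − 93.33 = 89.67 → 90
  G: 182 + 0.51×(0−182) = 182 − 92.82 = 89.18 → 89
  B: 224 − 114.24 = 109.76 → 110
rgb(90, 89, 110) = #5A596E.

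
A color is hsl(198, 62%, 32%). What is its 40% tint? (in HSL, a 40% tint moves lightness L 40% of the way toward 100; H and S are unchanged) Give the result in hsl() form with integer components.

L moves 40% from 32 toward 100: 32 + 27.2 = 59.2 → 59.
H and S are unchanged.

hsl(198, 62%, 59%)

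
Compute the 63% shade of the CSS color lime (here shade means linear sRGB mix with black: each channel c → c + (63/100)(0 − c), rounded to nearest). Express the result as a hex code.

CSS lime is rgb(0, 255, 0).
Per channel, c → c + 0.63(0 − c):
  R: 0 + 0.63×(0−0) = 0 + 0 = 0 → 0
  G: 255 − 160.65 = 94.35 → 94
  B: 0 + 0.63×(0−0) = 0 + 0 = 0 → 0
rgb(0, 94, 0) = #005E00.

#005E00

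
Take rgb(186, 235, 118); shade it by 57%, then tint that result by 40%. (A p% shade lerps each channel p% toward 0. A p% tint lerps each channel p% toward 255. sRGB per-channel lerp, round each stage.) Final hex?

#96A385

Per channel, c → c + 0.57(0 − c):
  R: 186 + 0.57×(0−186) = 186 − 106.02 = 79.98 → 80
  G: 235 + 0.57×(0−235) = 235 − 133.95 = 101.05 → 101
  B: 118 − 67.26 = 50.74 → 51
After the shade: rgb(80, 101, 51) = #506533.
Per channel, c → c + 0.4(255 − c):
  R: 80 + 70 = 150 → 150
  G: 101 + 61.6 = 162.6 → 163
  B: 51 + 81.6 = 132.6 → 133
rgb(150, 163, 133) = #96A385.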